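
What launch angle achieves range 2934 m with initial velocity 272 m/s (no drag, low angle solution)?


sin(2*theta) = R*g/v0^2 = 2934*9.81/272^2 = 0.389037, theta = arcsin(0.389037)/2 = 11.45°

11.45 degrees


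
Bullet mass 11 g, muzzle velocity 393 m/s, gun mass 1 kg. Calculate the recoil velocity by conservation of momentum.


v_recoil = m_p * v_p / m_gun = 0.011 * 393 / 1 = 4.323 m/s

4.323 m/s


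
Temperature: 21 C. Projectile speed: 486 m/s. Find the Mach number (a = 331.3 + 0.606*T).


a = 331.3 + 0.606*(21) = 344.026 m/s
M = v/a = 486/344.026 = 1.413

1.413


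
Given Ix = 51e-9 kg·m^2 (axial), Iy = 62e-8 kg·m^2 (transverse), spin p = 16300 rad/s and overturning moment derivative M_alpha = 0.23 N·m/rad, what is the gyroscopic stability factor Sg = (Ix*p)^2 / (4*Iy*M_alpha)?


Sg = Ix^2 * p^2 / (4 * Iy * M_alpha) = (51e-9)^2 * 16300^2 / (4 * 62e-8 * 0.23) = 1.212

1.212


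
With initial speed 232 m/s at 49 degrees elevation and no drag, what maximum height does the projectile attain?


H = (v0*sin(theta))^2 / (2g) = (232*sin(49°))^2 / (2*9.81) = 1563 m

1563 m


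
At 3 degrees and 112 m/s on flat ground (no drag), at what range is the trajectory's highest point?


R = v0^2*sin(2*theta)/g = 112^2*sin(2*3°)/9.81 = 133.66 m
apex_dist = R/2 = 133.66/2 = 66.83 m

66.83 m


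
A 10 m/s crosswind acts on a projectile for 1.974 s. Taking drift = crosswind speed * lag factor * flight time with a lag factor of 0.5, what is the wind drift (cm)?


drift = v_wind * lag * t = 10 * 0.5 * 1.974 = 9.87 m ≈ 987 cm

987 cm


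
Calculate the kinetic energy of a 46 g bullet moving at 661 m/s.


E = 0.5*m*v^2 = 0.5*0.046*661^2 = 10049 J

10049 J


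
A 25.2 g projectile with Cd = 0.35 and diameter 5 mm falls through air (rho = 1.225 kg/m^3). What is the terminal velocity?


A = pi*(d/2)^2 = pi*(5/2000)^2 = 1.96350e-05 m^2
vt = sqrt(2mg/(Cd*rho*A)) = sqrt(2*0.0252*9.81/(0.35 * 1.225 * 1.96350e-05)) = 242.3 m/s

242.3 m/s


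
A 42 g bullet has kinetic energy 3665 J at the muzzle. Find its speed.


v = sqrt(2*E/m) = sqrt(2*3665/0.042) = 417.8 m/s

417.8 m/s


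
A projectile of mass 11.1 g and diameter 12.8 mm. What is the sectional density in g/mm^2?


SD = m/d^2 = 11.1/12.8^2 = 0.06775 g/mm^2

0.06775 g/mm^2


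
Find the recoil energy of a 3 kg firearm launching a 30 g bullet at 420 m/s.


v_r = m_p*v_p/m_gun = 0.03*420/3 = 4.2 m/s, E_r = 0.5*m_gun*v_r^2 = 0.5*3*4.2^2 = 26.46 J

26.46 J


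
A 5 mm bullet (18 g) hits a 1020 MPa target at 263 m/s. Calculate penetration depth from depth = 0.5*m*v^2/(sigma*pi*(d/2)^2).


A = pi*(d/2)^2 = pi*(5/2)^2 = 19.635 mm^2
E = 0.5*m*v^2 = 0.5*0.018*263^2 = 622.521 J
depth = E/(sigma*A) = 622.521 J / (1020 MPa * 19.635 mm^2) = 622.521/(1020 * 19.635) m = 0.0310831 m ≈ 31.08 mm

31.08 mm


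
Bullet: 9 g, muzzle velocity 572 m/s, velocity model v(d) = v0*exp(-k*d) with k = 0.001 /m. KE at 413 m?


v = v0*exp(-k*d) = 572*exp(-0.001*413) = 378.471 m/s
E = 0.5*m*v^2 = 0.5*0.009*378.471^2 = 644.6 J

644.6 J


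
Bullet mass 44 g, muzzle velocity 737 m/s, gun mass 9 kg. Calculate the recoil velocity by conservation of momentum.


v_recoil = m_p * v_p / m_gun = 0.044 * 737 / 9 = 3.603 m/s

3.603 m/s


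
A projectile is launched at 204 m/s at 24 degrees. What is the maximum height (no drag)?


H = (v0*sin(theta))^2 / (2g) = (204*sin(24°))^2 / (2*9.81) = 350.9 m

350.9 m


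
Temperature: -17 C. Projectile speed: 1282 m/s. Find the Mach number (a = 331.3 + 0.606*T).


a = 331.3 + 0.606*(-17) = 320.998 m/s
M = v/a = 1282/320.998 = 3.994

3.994


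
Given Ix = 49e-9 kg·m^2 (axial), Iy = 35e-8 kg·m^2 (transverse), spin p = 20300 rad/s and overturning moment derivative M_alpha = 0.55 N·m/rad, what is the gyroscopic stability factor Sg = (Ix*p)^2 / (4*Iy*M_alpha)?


Sg = Ix^2 * p^2 / (4 * Iy * M_alpha) = (49e-9)^2 * 20300^2 / (4 * 35e-8 * 0.55) = 1.285

1.285


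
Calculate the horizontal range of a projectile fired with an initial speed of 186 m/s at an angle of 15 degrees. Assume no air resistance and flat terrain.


R = v0^2 * sin(2*theta) / g = 186^2 * sin(2*15°) / 9.81 = 1763 m

1763 m


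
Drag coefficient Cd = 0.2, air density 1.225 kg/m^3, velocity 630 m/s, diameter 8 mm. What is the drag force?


A = pi*(d/2)^2 = pi*(8/2000)^2 = 5.02655e-05 m^2
Fd = 0.5*Cd*rho*A*v^2 = 0.5*0.2*1.225*5.02655e-05*630^2 = 2.444 N

2.444 N


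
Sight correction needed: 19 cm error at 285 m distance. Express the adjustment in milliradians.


1 mrad subtends 1 cm per 10 m of range, so adj = error_cm / (dist_m / 10) = 19 / (285/10) = 0.6667 mrad

0.6667 mrad


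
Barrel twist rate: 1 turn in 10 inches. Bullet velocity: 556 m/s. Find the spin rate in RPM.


twist_m = 10*0.0254 = 0.254 m
spin = v/twist = 556/0.254 = 2188.976 rev/s
RPM = spin*60 = 2188.976*60 ≈ 131339 RPM

131339 RPM


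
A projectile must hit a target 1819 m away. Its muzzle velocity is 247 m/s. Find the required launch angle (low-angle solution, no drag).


sin(2*theta) = R*g/v0^2 = 1819*9.81/247^2 = 0.292488, theta = arcsin(0.292488)/2 = 8.503°

8.503 degrees


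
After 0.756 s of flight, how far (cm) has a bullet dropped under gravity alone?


drop = 0.5*g*t^2 = 0.5*9.81*0.756^2 = 2.80338 m ≈ 280.3 cm

280.3 cm


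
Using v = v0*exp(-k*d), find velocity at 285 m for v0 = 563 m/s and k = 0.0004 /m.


v = v0*exp(-k*d) = 563*exp(-0.0004*285) = 502.3 m/s

502.3 m/s


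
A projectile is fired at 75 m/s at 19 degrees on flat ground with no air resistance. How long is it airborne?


T = 2*v0*sin(theta)/g = 2*75*sin(19°)/9.81 = 4.978 s

4.978 s


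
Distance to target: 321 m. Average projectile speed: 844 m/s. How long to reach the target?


t = d/v = 321/844 = 0.3803 s

0.3803 s


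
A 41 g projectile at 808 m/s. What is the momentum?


p = m*v = 0.041*808 = 33.13 kg·m/s

33.13 kg·m/s


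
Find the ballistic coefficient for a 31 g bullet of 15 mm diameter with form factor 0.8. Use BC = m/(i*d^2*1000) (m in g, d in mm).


BC = m/(i*d^2*1000) = 31/(0.8 * 15^2 * 1000) = 0.0001722

0.0001722


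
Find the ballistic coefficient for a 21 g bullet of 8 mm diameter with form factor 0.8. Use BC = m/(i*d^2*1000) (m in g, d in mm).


BC = m/(i*d^2*1000) = 21/(0.8 * 8^2 * 1000) = 0.0004102

0.0004102


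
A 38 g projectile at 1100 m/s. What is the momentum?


p = m*v = 0.038*1100 = 41.8 kg·m/s

41.8 kg·m/s


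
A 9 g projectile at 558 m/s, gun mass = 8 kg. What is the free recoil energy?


v_r = m_p*v_p/m_gun = 0.009*558/8 = 0.62775 m/s, E_r = 0.5*m_gun*v_r^2 = 0.5*8*0.62775^2 = 1.576 J

1.576 J


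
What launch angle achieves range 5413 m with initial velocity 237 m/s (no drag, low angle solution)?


sin(2*theta) = R*g/v0^2 = 5413*9.81/237^2 = 0.945389, theta = arcsin(0.945389)/2 = 35.49°

35.49 degrees


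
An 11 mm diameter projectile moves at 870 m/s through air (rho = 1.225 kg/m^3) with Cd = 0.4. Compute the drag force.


A = pi*(d/2)^2 = pi*(11/2000)^2 = 9.50332e-05 m^2
Fd = 0.5*Cd*rho*A*v^2 = 0.5*0.4*1.225*9.50332e-05*870^2 = 17.62 N

17.62 N


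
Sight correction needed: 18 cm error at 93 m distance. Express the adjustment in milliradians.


1 mrad subtends 1 cm per 10 m of range, so adj = error_cm / (dist_m / 10) = 18 / (93/10) = 1.935 mrad

1.935 mrad


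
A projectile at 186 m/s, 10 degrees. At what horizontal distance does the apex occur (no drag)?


R = v0^2*sin(2*theta)/g = 186^2*sin(2*10°)/9.81 = 1206.17 m
apex_dist = R/2 = 1206.17/2 = 603.1 m

603.1 m


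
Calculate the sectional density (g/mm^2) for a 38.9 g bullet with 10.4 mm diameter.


SD = m/d^2 = 38.9/10.4^2 = 0.3597 g/mm^2

0.3597 g/mm^2


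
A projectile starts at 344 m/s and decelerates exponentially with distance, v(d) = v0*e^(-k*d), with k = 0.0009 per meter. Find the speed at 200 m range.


v = v0*exp(-k*d) = 344*exp(-0.0009*200) = 287.3 m/s

287.3 m/s


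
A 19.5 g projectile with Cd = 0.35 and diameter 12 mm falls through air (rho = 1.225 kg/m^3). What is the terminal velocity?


A = pi*(d/2)^2 = pi*(12/2000)^2 = 1.13097e-04 m^2
vt = sqrt(2mg/(Cd*rho*A)) = sqrt(2*0.0195*9.81/(0.35 * 1.225 * 1.13097e-04)) = 88.83 m/s

88.83 m/s


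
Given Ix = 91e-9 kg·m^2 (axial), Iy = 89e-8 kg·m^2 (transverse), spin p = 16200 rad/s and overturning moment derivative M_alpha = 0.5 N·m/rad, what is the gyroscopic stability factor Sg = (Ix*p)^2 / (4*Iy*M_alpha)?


Sg = Ix^2 * p^2 / (4 * Iy * M_alpha) = (91e-9)^2 * 16200^2 / (4 * 89e-8 * 0.5) = 1.221

1.221


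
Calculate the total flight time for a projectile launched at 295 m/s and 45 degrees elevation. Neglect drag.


T = 2*v0*sin(theta)/g = 2*295*sin(45°)/9.81 = 42.53 s

42.53 s


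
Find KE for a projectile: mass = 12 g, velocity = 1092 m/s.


E = 0.5*m*v^2 = 0.5*0.012*1092^2 = 7155 J

7155 J


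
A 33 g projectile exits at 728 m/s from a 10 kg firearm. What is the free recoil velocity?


v_recoil = m_p * v_p / m_gun = 0.033 * 728 / 10 = 2.402 m/s

2.402 m/s


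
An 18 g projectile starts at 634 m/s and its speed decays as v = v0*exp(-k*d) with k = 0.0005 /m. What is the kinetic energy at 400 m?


v = v0*exp(-k*d) = 634*exp(-0.0005*400) = 519.075 m/s
E = 0.5*m*v^2 = 0.5*0.018*519.075^2 = 2425 J

2425 J


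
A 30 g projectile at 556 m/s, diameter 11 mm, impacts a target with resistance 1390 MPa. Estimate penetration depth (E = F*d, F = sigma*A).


A = pi*(d/2)^2 = pi*(11/2)^2 = 95.0332 mm^2
E = 0.5*m*v^2 = 0.5*0.03*556^2 = 4637.04 J
depth = E/(sigma*A) = 4637.04 J / (1390 MPa * 95.0332 mm^2) = 4637.04/(1390 * 95.0332) m = 0.0351035 m ≈ 35.1 mm

35.1 mm


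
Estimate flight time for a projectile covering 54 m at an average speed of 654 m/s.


t = d/v = 54/654 = 0.08257 s

0.08257 s


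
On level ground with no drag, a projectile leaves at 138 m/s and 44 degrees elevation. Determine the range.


R = v0^2 * sin(2*theta) / g = 138^2 * sin(2*44°) / 9.81 = 1940 m

1940 m


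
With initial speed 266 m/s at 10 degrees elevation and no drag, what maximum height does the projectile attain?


H = (v0*sin(theta))^2 / (2g) = (266*sin(10°))^2 / (2*9.81) = 108.7 m

108.7 m


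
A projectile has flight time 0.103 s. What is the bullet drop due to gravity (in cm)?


drop = 0.5*g*t^2 = 0.5*9.81*0.103^2 = 0.0520371 m ≈ 5.204 cm

5.204 cm


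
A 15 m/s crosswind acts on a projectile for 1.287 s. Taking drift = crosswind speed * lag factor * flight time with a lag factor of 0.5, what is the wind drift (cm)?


drift = v_wind * lag * t = 15 * 0.5 * 1.287 = 9.6525 m ≈ 965.2 cm

965.2 cm


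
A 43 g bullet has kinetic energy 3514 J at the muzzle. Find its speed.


v = sqrt(2*E/m) = sqrt(2*3514/0.043) = 404.3 m/s

404.3 m/s


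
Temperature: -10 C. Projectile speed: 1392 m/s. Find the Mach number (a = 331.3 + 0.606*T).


a = 331.3 + 0.606*(-10) = 325.24 m/s
M = v/a = 1392/325.24 = 4.28

4.28


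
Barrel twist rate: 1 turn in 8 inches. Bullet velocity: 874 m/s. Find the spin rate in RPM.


twist_m = 8*0.0254 = 0.2032 m
spin = v/twist = 874/0.2032 = 4301.181 rev/s
RPM = spin*60 = 4301.181*60 ≈ 258071 RPM

258071 RPM


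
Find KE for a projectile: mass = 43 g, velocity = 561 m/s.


E = 0.5*m*v^2 = 0.5*0.043*561^2 = 6767 J

6767 J


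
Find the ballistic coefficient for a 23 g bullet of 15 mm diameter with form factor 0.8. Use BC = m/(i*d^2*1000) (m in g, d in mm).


BC = m/(i*d^2*1000) = 23/(0.8 * 15^2 * 1000) = 0.0001278

0.0001278


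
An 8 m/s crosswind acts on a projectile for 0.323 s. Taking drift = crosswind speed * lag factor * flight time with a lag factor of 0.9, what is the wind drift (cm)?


drift = v_wind * lag * t = 8 * 0.9 * 0.323 = 2.3256 m ≈ 232.6 cm

232.6 cm


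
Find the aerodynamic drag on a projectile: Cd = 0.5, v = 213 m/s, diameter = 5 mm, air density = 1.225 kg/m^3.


A = pi*(d/2)^2 = pi*(5/2000)^2 = 1.96350e-05 m^2
Fd = 0.5*Cd*rho*A*v^2 = 0.5*0.5*1.225*1.96350e-05*213^2 = 0.2728 N

0.2728 N


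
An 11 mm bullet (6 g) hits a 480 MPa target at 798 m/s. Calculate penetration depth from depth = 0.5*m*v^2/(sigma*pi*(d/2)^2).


A = pi*(d/2)^2 = pi*(11/2)^2 = 95.0332 mm^2
E = 0.5*m*v^2 = 0.5*0.006*798^2 = 1910.41 J
depth = E/(sigma*A) = 1910.41 J / (480 MPa * 95.0332 mm^2) = 1910.41/(480 * 95.0332) m = 0.0418804 m ≈ 41.88 mm

41.88 mm


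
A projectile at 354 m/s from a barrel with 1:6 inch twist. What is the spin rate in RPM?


twist_m = 6*0.0254 = 0.1524 m
spin = v/twist = 354/0.1524 = 2322.835 rev/s
RPM = spin*60 = 2322.835*60 ≈ 139370 RPM

139370 RPM


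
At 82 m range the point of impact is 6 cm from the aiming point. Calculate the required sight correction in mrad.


1 mrad subtends 1 cm per 10 m of range, so adj = error_cm / (dist_m / 10) = 6 / (82/10) = 0.7317 mrad

0.7317 mrad


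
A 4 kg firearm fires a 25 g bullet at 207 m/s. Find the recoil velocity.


v_recoil = m_p * v_p / m_gun = 0.025 * 207 / 4 = 1.294 m/s

1.294 m/s


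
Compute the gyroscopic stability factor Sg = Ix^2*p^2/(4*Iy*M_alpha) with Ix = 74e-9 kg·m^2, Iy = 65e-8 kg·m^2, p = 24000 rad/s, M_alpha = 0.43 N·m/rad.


Sg = Ix^2 * p^2 / (4 * Iy * M_alpha) = (74e-9)^2 * 24000^2 / (4 * 65e-8 * 0.43) = 2.821

2.821


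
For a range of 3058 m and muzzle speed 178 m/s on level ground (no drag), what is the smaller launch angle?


sin(2*theta) = R*g/v0^2 = 3058*9.81/178^2 = 0.946818, theta = arcsin(0.946818)/2 = 35.62°

35.62 degrees


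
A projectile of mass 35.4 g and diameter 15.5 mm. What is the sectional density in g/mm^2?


SD = m/d^2 = 35.4/15.5^2 = 0.1473 g/mm^2

0.1473 g/mm^2


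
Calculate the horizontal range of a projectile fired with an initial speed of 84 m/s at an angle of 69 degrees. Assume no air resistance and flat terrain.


R = v0^2 * sin(2*theta) / g = 84^2 * sin(2*69°) / 9.81 = 481.3 m

481.3 m


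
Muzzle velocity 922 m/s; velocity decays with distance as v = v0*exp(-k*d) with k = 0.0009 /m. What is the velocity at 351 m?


v = v0*exp(-k*d) = 922*exp(-0.0009*351) = 672.3 m/s

672.3 m/s


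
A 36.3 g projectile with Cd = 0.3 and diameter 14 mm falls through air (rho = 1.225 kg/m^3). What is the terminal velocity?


A = pi*(d/2)^2 = pi*(14/2000)^2 = 1.53938e-04 m^2
vt = sqrt(2mg/(Cd*rho*A)) = sqrt(2*0.0363*9.81/(0.3 * 1.225 * 1.53938e-04)) = 112.2 m/s

112.2 m/s


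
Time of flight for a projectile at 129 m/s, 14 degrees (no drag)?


T = 2*v0*sin(theta)/g = 2*129*sin(14°)/9.81 = 6.362 s

6.362 s


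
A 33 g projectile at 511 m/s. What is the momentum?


p = m*v = 0.033*511 = 16.86 kg·m/s

16.86 kg·m/s


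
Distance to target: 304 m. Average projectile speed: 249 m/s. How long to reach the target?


t = d/v = 304/249 = 1.221 s

1.221 s


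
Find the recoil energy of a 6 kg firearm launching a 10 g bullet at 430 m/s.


v_r = m_p*v_p/m_gun = 0.01*430/6 = 0.716667 m/s, E_r = 0.5*m_gun*v_r^2 = 0.5*6*0.716667^2 = 1.541 J

1.541 J


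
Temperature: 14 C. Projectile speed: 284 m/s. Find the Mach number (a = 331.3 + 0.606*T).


a = 331.3 + 0.606*(14) = 339.784 m/s
M = v/a = 284/339.784 = 0.8358

0.8358


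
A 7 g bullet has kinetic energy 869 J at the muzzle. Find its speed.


v = sqrt(2*E/m) = sqrt(2*869/0.007) = 498.3 m/s

498.3 m/s


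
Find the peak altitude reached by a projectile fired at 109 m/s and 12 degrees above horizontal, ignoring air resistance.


H = (v0*sin(theta))^2 / (2g) = (109*sin(12°))^2 / (2*9.81) = 26.18 m

26.18 m


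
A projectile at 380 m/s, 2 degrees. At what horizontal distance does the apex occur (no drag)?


R = v0^2*sin(2*theta)/g = 380^2*sin(2*2°)/9.81 = 1026.79 m
apex_dist = R/2 = 1026.79/2 = 513.4 m

513.4 m


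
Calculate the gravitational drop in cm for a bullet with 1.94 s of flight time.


drop = 0.5*g*t^2 = 0.5*9.81*1.94^2 = 18.4605 m ≈ 1846 cm

1846 cm


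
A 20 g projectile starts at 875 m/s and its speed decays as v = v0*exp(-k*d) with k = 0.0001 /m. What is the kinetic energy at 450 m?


v = v0*exp(-k*d) = 875*exp(-0.0001*450) = 836.498 m/s
E = 0.5*m*v^2 = 0.5*0.02*836.498^2 = 6997 J

6997 J


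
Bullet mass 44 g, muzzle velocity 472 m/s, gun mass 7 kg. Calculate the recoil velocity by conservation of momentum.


v_recoil = m_p * v_p / m_gun = 0.044 * 472 / 7 = 2.967 m/s

2.967 m/s


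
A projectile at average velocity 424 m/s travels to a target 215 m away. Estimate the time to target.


t = d/v = 215/424 = 0.5071 s

0.5071 s


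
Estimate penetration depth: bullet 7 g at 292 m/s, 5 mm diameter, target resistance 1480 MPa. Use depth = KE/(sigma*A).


A = pi*(d/2)^2 = pi*(5/2)^2 = 19.635 mm^2
E = 0.5*m*v^2 = 0.5*0.007*292^2 = 298.424 J
depth = E/(sigma*A) = 298.424 J / (1480 MPa * 19.635 mm^2) = 298.424/(1480 * 19.635) m = 0.0102693 m ≈ 10.27 mm

10.27 mm


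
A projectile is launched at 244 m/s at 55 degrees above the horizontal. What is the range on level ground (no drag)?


R = v0^2 * sin(2*theta) / g = 244^2 * sin(2*55°) / 9.81 = 5703 m

5703 m


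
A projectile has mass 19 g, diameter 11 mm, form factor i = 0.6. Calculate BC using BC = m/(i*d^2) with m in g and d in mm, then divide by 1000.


BC = m/(i*d^2*1000) = 19/(0.6 * 11^2 * 1000) = 0.0002617

0.0002617


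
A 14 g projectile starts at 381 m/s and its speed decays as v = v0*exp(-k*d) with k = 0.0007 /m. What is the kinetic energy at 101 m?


v = v0*exp(-k*d) = 381*exp(-0.0007*101) = 354.993 m/s
E = 0.5*m*v^2 = 0.5*0.014*354.993^2 = 882.1 J

882.1 J


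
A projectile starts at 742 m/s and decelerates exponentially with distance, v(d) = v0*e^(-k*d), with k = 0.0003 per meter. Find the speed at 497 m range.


v = v0*exp(-k*d) = 742*exp(-0.0003*497) = 639.2 m/s

639.2 m/s


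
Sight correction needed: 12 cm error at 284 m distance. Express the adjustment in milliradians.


1 mrad subtends 1 cm per 10 m of range, so adj = error_cm / (dist_m / 10) = 12 / (284/10) = 0.4225 mrad

0.4225 mrad


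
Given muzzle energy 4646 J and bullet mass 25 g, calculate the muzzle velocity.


v = sqrt(2*E/m) = sqrt(2*4646/0.025) = 609.7 m/s

609.7 m/s


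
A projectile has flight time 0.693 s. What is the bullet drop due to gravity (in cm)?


drop = 0.5*g*t^2 = 0.5*9.81*0.693^2 = 2.35562 m ≈ 235.6 cm

235.6 cm


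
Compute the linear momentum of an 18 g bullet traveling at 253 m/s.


p = m*v = 0.018*253 = 4.554 kg·m/s

4.554 kg·m/s


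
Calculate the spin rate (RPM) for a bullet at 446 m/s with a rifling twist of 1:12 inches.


twist_m = 12*0.0254 = 0.3048 m
spin = v/twist = 446/0.3048 = 1463.255 rev/s
RPM = spin*60 = 1463.255*60 ≈ 87795 RPM

87795 RPM


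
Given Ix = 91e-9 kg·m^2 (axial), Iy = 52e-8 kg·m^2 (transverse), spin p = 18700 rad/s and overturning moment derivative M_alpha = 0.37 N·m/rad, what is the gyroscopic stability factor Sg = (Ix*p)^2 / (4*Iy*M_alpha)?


Sg = Ix^2 * p^2 / (4 * Iy * M_alpha) = (91e-9)^2 * 18700^2 / (4 * 52e-8 * 0.37) = 3.763

3.763


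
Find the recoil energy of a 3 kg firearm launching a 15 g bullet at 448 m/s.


v_r = m_p*v_p/m_gun = 0.015*448/3 = 2.24 m/s, E_r = 0.5*m_gun*v_r^2 = 0.5*3*2.24^2 = 7.526 J

7.526 J


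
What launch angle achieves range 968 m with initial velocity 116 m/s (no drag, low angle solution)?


sin(2*theta) = R*g/v0^2 = 968*9.81/116^2 = 0.705713, theta = arcsin(0.705713)/2 = 22.44°

22.44 degrees


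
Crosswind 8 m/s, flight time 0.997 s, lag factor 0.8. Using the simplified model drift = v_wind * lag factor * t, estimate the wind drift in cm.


drift = v_wind * lag * t = 8 * 0.8 * 0.997 = 6.3808 m ≈ 638.1 cm

638.1 cm


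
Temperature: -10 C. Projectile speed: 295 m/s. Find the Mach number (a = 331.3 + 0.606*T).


a = 331.3 + 0.606*(-10) = 325.24 m/s
M = v/a = 295/325.24 = 0.907

0.907


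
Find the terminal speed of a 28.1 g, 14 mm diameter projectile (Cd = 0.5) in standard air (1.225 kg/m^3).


A = pi*(d/2)^2 = pi*(14/2000)^2 = 1.53938e-04 m^2
vt = sqrt(2mg/(Cd*rho*A)) = sqrt(2*0.0281*9.81/(0.5 * 1.225 * 1.53938e-04)) = 76.47 m/s

76.47 m/s


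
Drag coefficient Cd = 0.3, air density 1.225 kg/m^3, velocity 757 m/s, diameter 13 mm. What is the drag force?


A = pi*(d/2)^2 = pi*(13/2000)^2 = 1.32732e-04 m^2
Fd = 0.5*Cd*rho*A*v^2 = 0.5*0.3*1.225*1.32732e-04*757^2 = 13.98 N

13.98 N


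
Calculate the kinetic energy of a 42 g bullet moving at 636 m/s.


E = 0.5*m*v^2 = 0.5*0.042*636^2 = 8494 J

8494 J


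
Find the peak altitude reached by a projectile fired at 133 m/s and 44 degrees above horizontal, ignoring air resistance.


H = (v0*sin(theta))^2 / (2g) = (133*sin(44°))^2 / (2*9.81) = 435.1 m

435.1 m


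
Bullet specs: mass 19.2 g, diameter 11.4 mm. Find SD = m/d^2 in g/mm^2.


SD = m/d^2 = 19.2/11.4^2 = 0.1477 g/mm^2

0.1477 g/mm^2


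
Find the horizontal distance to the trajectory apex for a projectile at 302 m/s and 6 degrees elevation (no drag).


R = v0^2*sin(2*theta)/g = 302^2*sin(2*6°)/9.81 = 1932.96 m
apex_dist = R/2 = 1932.96/2 = 966.5 m

966.5 m


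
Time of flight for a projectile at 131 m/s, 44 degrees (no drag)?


T = 2*v0*sin(theta)/g = 2*131*sin(44°)/9.81 = 18.55 s

18.55 s


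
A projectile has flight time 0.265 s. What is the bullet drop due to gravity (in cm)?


drop = 0.5*g*t^2 = 0.5*9.81*0.265^2 = 0.344454 m ≈ 34.45 cm

34.45 cm


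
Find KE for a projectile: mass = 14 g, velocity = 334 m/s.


E = 0.5*m*v^2 = 0.5*0.014*334^2 = 780.9 J

780.9 J


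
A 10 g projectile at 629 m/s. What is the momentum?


p = m*v = 0.01*629 = 6.29 kg·m/s

6.29 kg·m/s


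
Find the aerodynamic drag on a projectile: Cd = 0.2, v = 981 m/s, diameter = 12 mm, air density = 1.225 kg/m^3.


A = pi*(d/2)^2 = pi*(12/2000)^2 = 1.13097e-04 m^2
Fd = 0.5*Cd*rho*A*v^2 = 0.5*0.2*1.225*1.13097e-04*981^2 = 13.33 N

13.33 N


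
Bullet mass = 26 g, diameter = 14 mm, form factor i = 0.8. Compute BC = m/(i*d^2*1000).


BC = m/(i*d^2*1000) = 26/(0.8 * 14^2 * 1000) = 0.0001658

0.0001658


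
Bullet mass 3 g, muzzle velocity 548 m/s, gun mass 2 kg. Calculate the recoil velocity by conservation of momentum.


v_recoil = m_p * v_p / m_gun = 0.003 * 548 / 2 = 0.822 m/s

0.822 m/s


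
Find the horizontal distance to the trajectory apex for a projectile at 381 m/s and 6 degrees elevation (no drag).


R = v0^2*sin(2*theta)/g = 381^2*sin(2*6°)/9.81 = 3076.52 m
apex_dist = R/2 = 3076.52/2 = 1538 m

1538 m


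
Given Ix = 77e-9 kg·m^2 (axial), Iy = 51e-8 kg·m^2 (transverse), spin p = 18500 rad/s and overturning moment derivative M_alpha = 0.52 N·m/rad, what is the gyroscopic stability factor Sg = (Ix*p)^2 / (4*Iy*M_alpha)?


Sg = Ix^2 * p^2 / (4 * Iy * M_alpha) = (77e-9)^2 * 18500^2 / (4 * 51e-8 * 0.52) = 1.913

1.913


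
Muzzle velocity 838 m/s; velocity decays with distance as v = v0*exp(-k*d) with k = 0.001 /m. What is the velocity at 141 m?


v = v0*exp(-k*d) = 838*exp(-0.001*141) = 727.8 m/s

727.8 m/s


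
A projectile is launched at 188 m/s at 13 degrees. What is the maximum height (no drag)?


H = (v0*sin(theta))^2 / (2g) = (188*sin(13°))^2 / (2*9.81) = 91.16 m

91.16 m


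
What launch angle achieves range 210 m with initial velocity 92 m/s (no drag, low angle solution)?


sin(2*theta) = R*g/v0^2 = 210*9.81/92^2 = 0.243396, theta = arcsin(0.243396)/2 = 7.044°

7.044 degrees


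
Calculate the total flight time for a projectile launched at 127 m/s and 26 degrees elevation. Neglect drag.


T = 2*v0*sin(theta)/g = 2*127*sin(26°)/9.81 = 11.35 s

11.35 s


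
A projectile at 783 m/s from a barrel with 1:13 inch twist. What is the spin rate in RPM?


twist_m = 13*0.0254 = 0.3302 m
spin = v/twist = 783/0.3302 = 2371.29 rev/s
RPM = spin*60 = 2371.29*60 ≈ 142277 RPM

142277 RPM


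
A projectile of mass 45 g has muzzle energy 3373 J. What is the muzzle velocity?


v = sqrt(2*E/m) = sqrt(2*3373/0.045) = 387.2 m/s

387.2 m/s


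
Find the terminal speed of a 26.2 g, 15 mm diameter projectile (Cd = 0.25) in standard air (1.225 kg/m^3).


A = pi*(d/2)^2 = pi*(15/2000)^2 = 1.76715e-04 m^2
vt = sqrt(2mg/(Cd*rho*A)) = sqrt(2*0.0262*9.81/(0.25 * 1.225 * 1.76715e-04)) = 97.46 m/s

97.46 m/s


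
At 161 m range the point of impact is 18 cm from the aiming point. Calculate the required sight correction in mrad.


1 mrad subtends 1 cm per 10 m of range, so adj = error_cm / (dist_m / 10) = 18 / (161/10) = 1.118 mrad

1.118 mrad


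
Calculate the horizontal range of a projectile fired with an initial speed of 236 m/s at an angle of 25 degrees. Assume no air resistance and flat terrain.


R = v0^2 * sin(2*theta) / g = 236^2 * sin(2*25°) / 9.81 = 4349 m

4349 m


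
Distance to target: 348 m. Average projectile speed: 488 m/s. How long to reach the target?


t = d/v = 348/488 = 0.7131 s

0.7131 s


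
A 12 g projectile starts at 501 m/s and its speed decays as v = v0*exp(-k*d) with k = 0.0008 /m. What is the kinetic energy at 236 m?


v = v0*exp(-k*d) = 501*exp(-0.0008*236) = 414.804 m/s
E = 0.5*m*v^2 = 0.5*0.012*414.804^2 = 1032 J

1032 J


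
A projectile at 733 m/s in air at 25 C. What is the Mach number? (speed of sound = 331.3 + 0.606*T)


a = 331.3 + 0.606*(25) = 346.45 m/s
M = v/a = 733/346.45 = 2.116

2.116


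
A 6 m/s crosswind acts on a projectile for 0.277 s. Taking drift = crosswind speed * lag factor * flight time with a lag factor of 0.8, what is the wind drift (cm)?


drift = v_wind * lag * t = 6 * 0.8 * 0.277 = 1.3296 m ≈ 133 cm

133 cm


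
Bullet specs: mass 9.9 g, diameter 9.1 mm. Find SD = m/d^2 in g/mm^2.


SD = m/d^2 = 9.9/9.1^2 = 0.1196 g/mm^2

0.1196 g/mm^2


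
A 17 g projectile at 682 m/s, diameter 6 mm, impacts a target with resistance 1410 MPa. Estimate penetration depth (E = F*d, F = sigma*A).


A = pi*(d/2)^2 = pi*(6/2)^2 = 28.2743 mm^2
E = 0.5*m*v^2 = 0.5*0.017*682^2 = 3953.55 J
depth = E/(sigma*A) = 3953.55 J / (1410 MPa * 28.2743 mm^2) = 3953.55/(1410 * 28.2743) m = 0.0991691 m ≈ 99.17 mm

99.17 mm


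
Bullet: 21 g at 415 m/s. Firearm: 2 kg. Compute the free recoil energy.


v_r = m_p*v_p/m_gun = 0.021*415/2 = 4.3575 m/s, E_r = 0.5*m_gun*v_r^2 = 0.5*2*4.3575^2 = 18.99 J

18.99 J


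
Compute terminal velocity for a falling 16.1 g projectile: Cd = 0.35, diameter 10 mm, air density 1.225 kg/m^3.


A = pi*(d/2)^2 = pi*(10/2000)^2 = 7.85398e-05 m^2
vt = sqrt(2mg/(Cd*rho*A)) = sqrt(2*0.0161*9.81/(0.35 * 1.225 * 7.85398e-05)) = 96.85 m/s

96.85 m/s


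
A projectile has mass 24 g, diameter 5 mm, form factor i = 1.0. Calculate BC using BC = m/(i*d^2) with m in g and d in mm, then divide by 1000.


BC = m/(i*d^2*1000) = 24/(1.0 * 5^2 * 1000) = 0.00096

0.00096


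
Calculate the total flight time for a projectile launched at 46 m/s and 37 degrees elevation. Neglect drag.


T = 2*v0*sin(theta)/g = 2*46*sin(37°)/9.81 = 5.644 s

5.644 s


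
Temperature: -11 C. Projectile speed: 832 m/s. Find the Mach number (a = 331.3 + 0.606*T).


a = 331.3 + 0.606*(-11) = 324.634 m/s
M = v/a = 832/324.634 = 2.563

2.563


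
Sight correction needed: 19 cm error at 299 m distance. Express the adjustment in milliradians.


1 mrad subtends 1 cm per 10 m of range, so adj = error_cm / (dist_m / 10) = 19 / (299/10) = 0.6355 mrad

0.6355 mrad


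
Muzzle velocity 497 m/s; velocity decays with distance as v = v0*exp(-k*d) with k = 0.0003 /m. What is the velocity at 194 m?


v = v0*exp(-k*d) = 497*exp(-0.0003*194) = 468.9 m/s

468.9 m/s


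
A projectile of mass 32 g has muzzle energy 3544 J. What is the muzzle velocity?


v = sqrt(2*E/m) = sqrt(2*3544/0.032) = 470.6 m/s

470.6 m/s


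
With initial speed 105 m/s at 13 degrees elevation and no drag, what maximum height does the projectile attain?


H = (v0*sin(theta))^2 / (2g) = (105*sin(13°))^2 / (2*9.81) = 28.44 m

28.44 m


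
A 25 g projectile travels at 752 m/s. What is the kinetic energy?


E = 0.5*m*v^2 = 0.5*0.025*752^2 = 7069 J

7069 J


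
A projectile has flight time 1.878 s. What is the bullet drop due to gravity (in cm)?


drop = 0.5*g*t^2 = 0.5*9.81*1.878^2 = 17.2994 m ≈ 1730 cm

1730 cm


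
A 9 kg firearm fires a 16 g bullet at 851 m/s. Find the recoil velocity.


v_recoil = m_p * v_p / m_gun = 0.016 * 851 / 9 = 1.513 m/s

1.513 m/s


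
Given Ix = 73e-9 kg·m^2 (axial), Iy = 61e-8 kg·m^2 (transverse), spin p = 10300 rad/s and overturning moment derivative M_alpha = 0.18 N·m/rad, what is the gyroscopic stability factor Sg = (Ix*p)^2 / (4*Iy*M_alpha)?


Sg = Ix^2 * p^2 / (4 * Iy * M_alpha) = (73e-9)^2 * 10300^2 / (4 * 61e-8 * 0.18) = 1.287

1.287


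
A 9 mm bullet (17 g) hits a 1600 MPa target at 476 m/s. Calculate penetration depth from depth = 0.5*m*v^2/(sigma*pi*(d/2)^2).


A = pi*(d/2)^2 = pi*(9/2)^2 = 63.6173 mm^2
E = 0.5*m*v^2 = 0.5*0.017*476^2 = 1925.9 J
depth = E/(sigma*A) = 1925.9 J / (1600 MPa * 63.6173 mm^2) = 1925.9/(1600 * 63.6173) m = 0.0189207 m ≈ 18.92 mm

18.92 mm


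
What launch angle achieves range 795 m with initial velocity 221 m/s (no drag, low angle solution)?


sin(2*theta) = R*g/v0^2 = 795*9.81/221^2 = 0.15968, theta = arcsin(0.15968)/2 = 4.594°

4.594 degrees


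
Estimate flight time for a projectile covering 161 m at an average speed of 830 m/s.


t = d/v = 161/830 = 0.194 s

0.194 s


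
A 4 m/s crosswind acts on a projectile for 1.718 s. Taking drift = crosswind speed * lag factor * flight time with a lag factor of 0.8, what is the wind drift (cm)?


drift = v_wind * lag * t = 4 * 0.8 * 1.718 = 5.4976 m ≈ 549.8 cm

549.8 cm


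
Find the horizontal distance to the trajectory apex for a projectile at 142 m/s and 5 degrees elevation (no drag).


R = v0^2*sin(2*theta)/g = 142^2*sin(2*5°)/9.81 = 356.926 m
apex_dist = R/2 = 356.926/2 = 178.5 m

178.5 m


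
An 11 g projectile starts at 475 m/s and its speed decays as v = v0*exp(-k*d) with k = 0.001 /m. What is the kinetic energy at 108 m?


v = v0*exp(-k*d) = 475*exp(-0.001*108) = 426.373 m/s
E = 0.5*m*v^2 = 0.5*0.011*426.373^2 = 999.9 J

999.9 J


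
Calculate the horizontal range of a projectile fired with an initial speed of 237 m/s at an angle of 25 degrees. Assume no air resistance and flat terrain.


R = v0^2 * sin(2*theta) / g = 237^2 * sin(2*25°) / 9.81 = 4386 m

4386 m


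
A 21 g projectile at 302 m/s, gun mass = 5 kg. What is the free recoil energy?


v_r = m_p*v_p/m_gun = 0.021*302/5 = 1.2684 m/s, E_r = 0.5*m_gun*v_r^2 = 0.5*5*1.2684^2 = 4.022 J

4.022 J


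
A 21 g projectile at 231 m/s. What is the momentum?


p = m*v = 0.021*231 = 4.851 kg·m/s

4.851 kg·m/s


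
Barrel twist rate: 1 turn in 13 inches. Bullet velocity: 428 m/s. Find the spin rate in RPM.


twist_m = 13*0.0254 = 0.3302 m
spin = v/twist = 428/0.3302 = 1296.184 rev/s
RPM = spin*60 = 1296.184*60 ≈ 77771 RPM

77771 RPM


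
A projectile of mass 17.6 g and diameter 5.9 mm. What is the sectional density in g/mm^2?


SD = m/d^2 = 17.6/5.9^2 = 0.5056 g/mm^2

0.5056 g/mm^2


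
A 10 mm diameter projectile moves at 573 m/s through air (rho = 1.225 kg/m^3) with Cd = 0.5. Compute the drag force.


A = pi*(d/2)^2 = pi*(10/2000)^2 = 7.85398e-05 m^2
Fd = 0.5*Cd*rho*A*v^2 = 0.5*0.5*1.225*7.85398e-05*573^2 = 7.897 N

7.897 N


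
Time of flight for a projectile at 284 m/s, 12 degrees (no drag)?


T = 2*v0*sin(theta)/g = 2*284*sin(12°)/9.81 = 12.04 s

12.04 s


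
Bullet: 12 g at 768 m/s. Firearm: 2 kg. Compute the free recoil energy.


v_r = m_p*v_p/m_gun = 0.012*768/2 = 4.608 m/s, E_r = 0.5*m_gun*v_r^2 = 0.5*2*4.608^2 = 21.23 J

21.23 J


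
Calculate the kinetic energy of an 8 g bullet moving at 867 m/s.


E = 0.5*m*v^2 = 0.5*0.008*867^2 = 3007 J

3007 J


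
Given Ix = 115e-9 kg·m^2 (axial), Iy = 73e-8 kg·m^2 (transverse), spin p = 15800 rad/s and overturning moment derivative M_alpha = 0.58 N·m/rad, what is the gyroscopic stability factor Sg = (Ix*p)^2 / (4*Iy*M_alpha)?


Sg = Ix^2 * p^2 / (4 * Iy * M_alpha) = (115e-9)^2 * 15800^2 / (4 * 73e-8 * 0.58) = 1.949

1.949


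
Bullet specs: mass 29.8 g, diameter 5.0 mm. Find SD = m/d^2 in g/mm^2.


SD = m/d^2 = 29.8/5.0^2 = 1.192 g/mm^2

1.192 g/mm^2


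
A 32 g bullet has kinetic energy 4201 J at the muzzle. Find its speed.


v = sqrt(2*E/m) = sqrt(2*4201/0.032) = 512.4 m/s

512.4 m/s


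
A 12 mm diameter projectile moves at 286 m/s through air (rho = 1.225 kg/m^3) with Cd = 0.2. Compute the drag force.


A = pi*(d/2)^2 = pi*(12/2000)^2 = 1.13097e-04 m^2
Fd = 0.5*Cd*rho*A*v^2 = 0.5*0.2*1.225*1.13097e-04*286^2 = 1.133 N

1.133 N


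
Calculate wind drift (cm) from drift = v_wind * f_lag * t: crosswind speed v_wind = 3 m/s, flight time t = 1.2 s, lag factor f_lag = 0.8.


drift = v_wind * lag * t = 3 * 0.8 * 1.2 = 2.88 m ≈ 288 cm

288 cm


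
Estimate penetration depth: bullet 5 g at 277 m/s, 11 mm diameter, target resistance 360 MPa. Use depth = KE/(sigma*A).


A = pi*(d/2)^2 = pi*(11/2)^2 = 95.0332 mm^2
E = 0.5*m*v^2 = 0.5*0.005*277^2 = 191.822 J
depth = E/(sigma*A) = 191.822 J / (360 MPa * 95.0332 mm^2) = 191.822/(360 * 95.0332) m = 0.00560689 m ≈ 5.607 mm

5.607 mm


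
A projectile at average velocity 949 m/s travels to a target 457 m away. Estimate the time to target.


t = d/v = 457/949 = 0.4816 s

0.4816 s


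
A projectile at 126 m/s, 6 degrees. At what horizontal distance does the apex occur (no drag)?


R = v0^2*sin(2*theta)/g = 126^2*sin(2*6°)/9.81 = 336.474 m
apex_dist = R/2 = 336.474/2 = 168.2 m

168.2 m


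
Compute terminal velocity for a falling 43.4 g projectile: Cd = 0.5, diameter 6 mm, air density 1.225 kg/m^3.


A = pi*(d/2)^2 = pi*(6/2000)^2 = 2.82743e-05 m^2
vt = sqrt(2mg/(Cd*rho*A)) = sqrt(2*0.0434*9.81/(0.5 * 1.225 * 2.82743e-05)) = 221.7 m/s

221.7 m/s


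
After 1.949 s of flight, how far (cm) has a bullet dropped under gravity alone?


drop = 0.5*g*t^2 = 0.5*9.81*1.949^2 = 18.6321 m ≈ 1863 cm

1863 cm


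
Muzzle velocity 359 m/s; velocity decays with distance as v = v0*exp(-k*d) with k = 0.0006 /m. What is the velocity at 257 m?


v = v0*exp(-k*d) = 359*exp(-0.0006*257) = 307.7 m/s

307.7 m/s


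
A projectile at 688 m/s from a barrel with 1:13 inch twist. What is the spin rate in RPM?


twist_m = 13*0.0254 = 0.3302 m
spin = v/twist = 688/0.3302 = 2083.586 rev/s
RPM = spin*60 = 2083.586*60 ≈ 125015 RPM

125015 RPM


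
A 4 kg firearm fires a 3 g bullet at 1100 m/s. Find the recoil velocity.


v_recoil = m_p * v_p / m_gun = 0.003 * 1100 / 4 = 0.825 m/s

0.825 m/s


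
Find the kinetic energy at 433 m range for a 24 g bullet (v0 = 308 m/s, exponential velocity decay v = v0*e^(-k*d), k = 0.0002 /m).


v = v0*exp(-k*d) = 308*exp(-0.0002*433) = 282.45 m/s
E = 0.5*m*v^2 = 0.5*0.024*282.45^2 = 957.3 J

957.3 J


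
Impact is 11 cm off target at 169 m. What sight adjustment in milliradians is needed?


1 mrad subtends 1 cm per 10 m of range, so adj = error_cm / (dist_m / 10) = 11 / (169/10) = 0.6509 mrad

0.6509 mrad


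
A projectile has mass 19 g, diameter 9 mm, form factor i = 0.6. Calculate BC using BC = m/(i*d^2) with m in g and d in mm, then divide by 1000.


BC = m/(i*d^2*1000) = 19/(0.6 * 9^2 * 1000) = 0.0003909

0.0003909


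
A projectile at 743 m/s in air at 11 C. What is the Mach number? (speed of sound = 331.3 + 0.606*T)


a = 331.3 + 0.606*(11) = 337.966 m/s
M = v/a = 743/337.966 = 2.198

2.198


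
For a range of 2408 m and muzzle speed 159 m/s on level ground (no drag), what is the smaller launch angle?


sin(2*theta) = R*g/v0^2 = 2408*9.81/159^2 = 0.934397, theta = arcsin(0.934397)/2 = 34.57°

34.57 degrees


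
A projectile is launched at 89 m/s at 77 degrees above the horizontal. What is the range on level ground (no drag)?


R = v0^2 * sin(2*theta) / g = 89^2 * sin(2*77°) / 9.81 = 354 m

354 m


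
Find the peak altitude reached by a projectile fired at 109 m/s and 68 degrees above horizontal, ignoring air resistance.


H = (v0*sin(theta))^2 / (2g) = (109*sin(68°))^2 / (2*9.81) = 520.6 m

520.6 m


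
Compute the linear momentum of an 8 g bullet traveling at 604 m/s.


p = m*v = 0.008*604 = 4.832 kg·m/s

4.832 kg·m/s


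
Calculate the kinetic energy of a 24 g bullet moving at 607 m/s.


E = 0.5*m*v^2 = 0.5*0.024*607^2 = 4421 J

4421 J


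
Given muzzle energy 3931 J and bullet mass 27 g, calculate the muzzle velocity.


v = sqrt(2*E/m) = sqrt(2*3931/0.027) = 539.6 m/s

539.6 m/s


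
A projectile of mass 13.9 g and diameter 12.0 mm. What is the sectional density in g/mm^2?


SD = m/d^2 = 13.9/12.0^2 = 0.09653 g/mm^2

0.09653 g/mm^2


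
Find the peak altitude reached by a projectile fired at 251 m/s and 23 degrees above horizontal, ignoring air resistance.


H = (v0*sin(theta))^2 / (2g) = (251*sin(23°))^2 / (2*9.81) = 490.2 m

490.2 m


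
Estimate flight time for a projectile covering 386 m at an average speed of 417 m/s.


t = d/v = 386/417 = 0.9257 s

0.9257 s


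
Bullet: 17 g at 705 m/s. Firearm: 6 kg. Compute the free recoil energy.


v_r = m_p*v_p/m_gun = 0.017*705/6 = 1.9975 m/s, E_r = 0.5*m_gun*v_r^2 = 0.5*6*1.9975^2 = 11.97 J

11.97 J


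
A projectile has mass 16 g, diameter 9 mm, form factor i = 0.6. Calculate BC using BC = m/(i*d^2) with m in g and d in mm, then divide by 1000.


BC = m/(i*d^2*1000) = 16/(0.6 * 9^2 * 1000) = 0.0003292

0.0003292


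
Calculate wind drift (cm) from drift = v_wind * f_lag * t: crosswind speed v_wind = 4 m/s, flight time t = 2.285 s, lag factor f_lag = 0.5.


drift = v_wind * lag * t = 4 * 0.5 * 2.285 = 4.57 m ≈ 457 cm

457 cm


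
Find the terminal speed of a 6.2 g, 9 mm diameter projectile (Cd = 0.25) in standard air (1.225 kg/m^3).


A = pi*(d/2)^2 = pi*(9/2000)^2 = 6.36173e-05 m^2
vt = sqrt(2mg/(Cd*rho*A)) = sqrt(2*0.0062*9.81/(0.25 * 1.225 * 6.36173e-05)) = 79.02 m/s

79.02 m/s


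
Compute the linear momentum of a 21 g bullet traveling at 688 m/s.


p = m*v = 0.021*688 = 14.45 kg·m/s

14.45 kg·m/s


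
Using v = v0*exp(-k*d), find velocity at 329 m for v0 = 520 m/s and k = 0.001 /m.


v = v0*exp(-k*d) = 520*exp(-0.001*329) = 374.2 m/s

374.2 m/s


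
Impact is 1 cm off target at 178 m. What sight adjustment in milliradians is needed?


1 mrad subtends 1 cm per 10 m of range, so adj = error_cm / (dist_m / 10) = 1 / (178/10) = 0.05618 mrad

0.05618 mrad


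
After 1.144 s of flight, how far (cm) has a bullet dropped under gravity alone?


drop = 0.5*g*t^2 = 0.5*9.81*1.144^2 = 6.41935 m ≈ 641.9 cm

641.9 cm


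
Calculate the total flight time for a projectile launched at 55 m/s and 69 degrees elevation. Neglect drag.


T = 2*v0*sin(theta)/g = 2*55*sin(69°)/9.81 = 10.47 s

10.47 s


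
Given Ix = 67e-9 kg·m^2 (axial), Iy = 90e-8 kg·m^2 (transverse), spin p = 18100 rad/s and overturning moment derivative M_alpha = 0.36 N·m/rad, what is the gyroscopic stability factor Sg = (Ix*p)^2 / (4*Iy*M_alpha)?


Sg = Ix^2 * p^2 / (4 * Iy * M_alpha) = (67e-9)^2 * 18100^2 / (4 * 90e-8 * 0.36) = 1.135

1.135


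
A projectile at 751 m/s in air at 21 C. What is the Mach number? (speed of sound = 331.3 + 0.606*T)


a = 331.3 + 0.606*(21) = 344.026 m/s
M = v/a = 751/344.026 = 2.183

2.183


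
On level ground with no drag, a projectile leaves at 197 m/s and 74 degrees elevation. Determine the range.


R = v0^2 * sin(2*theta) / g = 197^2 * sin(2*74°) / 9.81 = 2096 m

2096 m


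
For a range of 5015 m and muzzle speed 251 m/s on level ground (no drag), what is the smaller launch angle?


sin(2*theta) = R*g/v0^2 = 5015*9.81/251^2 = 0.780895, theta = arcsin(0.780895)/2 = 25.67°

25.67 degrees
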